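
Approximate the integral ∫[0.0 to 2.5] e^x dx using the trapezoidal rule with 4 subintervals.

f(x) = e^x
a = 0.0, b = 2.5, n = 4
h = (b - a)/n = 0.625000

Trapezoidal rule: (h/2)[f(x₀) + 2f(x₁) + 2f(x₂) + ... + f(xₙ)]

x_0 = 0.0000, f(x_0) = 1.000000, coefficient = 1
x_1 = 0.6250, f(x_1) = 1.868246, coefficient = 2
x_2 = 1.2500, f(x_2) = 3.490343, coefficient = 2
x_3 = 1.8750, f(x_3) = 6.520819, coefficient = 2
x_4 = 2.5000, f(x_4) = 12.182494, coefficient = 1

I ≈ (0.625000/2) × 36.941310 = 11.544159
Exact value: 11.182494
Error: 0.361665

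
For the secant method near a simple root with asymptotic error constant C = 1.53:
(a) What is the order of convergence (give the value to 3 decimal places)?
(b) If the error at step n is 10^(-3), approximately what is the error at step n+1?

(a) Secant method has superlinear convergence with order φ = (1+√5)/2 ≈ 1.618.
    This means |e_{n+1}| ≈ C|e_n|^1.618.

(b) With |e_n| = 10^(-3) and C = 1.53:
    |e_{n+1}| ≈ 1.53 × (10^(-3))^1.618 = 1.53 × 10^(-4.85)

(a) ≈ 1.618 (golden ratio); (b) |e_{n+1}| ≈ 2.141e-05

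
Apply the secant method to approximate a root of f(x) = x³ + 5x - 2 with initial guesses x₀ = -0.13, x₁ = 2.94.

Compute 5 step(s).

f(x) = x³ + 5x - 2
x₀ = -0.13, x₁ = 2.94

Secant formula: x_{n+1} = x_n - f(x_n)(x_n - x_{n-1})/(f(x_n) - f(x_{n-1}))

Iteration 1:
  f(-0.130000) = -2.652197
  f(2.940000) = 38.112184
  x_2 = 2.940000 - 38.112184×(2.940000 - (-0.130000))/(38.112184 - (-2.652197))
       = 0.069739
Iteration 2:
  f(2.940000) = 38.112184
  f(0.069739) = -1.650965
  x_3 = 0.069739 - (-1.650965)×(0.069739 - 2.940000)/(-1.650965 - 38.112184)
       = 0.188912
Iteration 3:
  f(0.069739) = -1.650965
  f(0.188912) = -1.048696
  x_4 = 0.188912 - (-1.048696)×(0.188912 - 0.069739)/(-1.048696 - (-1.650965))
       = 0.396422
Iteration 4:
  f(0.188912) = -1.048696
  f(0.396422) = 0.044407
  x_5 = 0.396422 - 0.044407×(0.396422 - 0.188912)/(0.044407 - (-1.048696))
       = 0.387992
Iteration 5:
  f(0.396422) = 0.044407
  f(0.387992) = -0.001633
  x_6 = 0.387992 - (-0.001633)×(0.387992 - 0.396422)/(-0.001633 - 0.044407)
       = 0.388291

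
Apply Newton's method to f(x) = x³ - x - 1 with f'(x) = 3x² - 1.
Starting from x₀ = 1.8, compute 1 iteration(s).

f(x) = x³ - x - 1
f'(x) = 3x² - 1
x₀ = 1.8

Newton-Raphson formula: x_{n+1} = x_n - f(x_n)/f'(x_n)

Iteration 1:
  f(1.800000) = 3.032000
  f'(1.800000) = 8.720000
  x_1 = 1.800000 - 3.032000/8.720000 = 1.452294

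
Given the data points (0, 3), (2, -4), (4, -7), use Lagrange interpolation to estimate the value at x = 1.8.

Lagrange interpolation formula:
P(x) = Σ yᵢ × Lᵢ(x)
where Lᵢ(x) = Π_{j≠i} (x - xⱼ)/(xᵢ - xⱼ)

L_0(1.8) = (1.8 - 2)/(0 - 2) × (1.8 - 4)/(0 - 4) = 0.055000
L_1(1.8) = (1.8 - 0)/(2 - 0) × (1.8 - 4)/(2 - 4) = 0.990000
L_2(1.8) = (1.8 - 0)/(4 - 0) × (1.8 - 2)/(4 - 2) = -0.045000

P(1.8) = 3×L_0(1.8) + (-4)×L_1(1.8) + (-7)×L_2(1.8)
P(1.8) = -3.480000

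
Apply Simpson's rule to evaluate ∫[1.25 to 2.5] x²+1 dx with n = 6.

f(x) = x²+1
a = 1.25, b = 2.5, n = 6
h = (b - a)/n = 0.208333

Simpson's rule: (h/3)[f(x₀) + 4f(x₁) + 2f(x₂) + ... + f(xₙ)]

x_0 = 1.2500, f(x_0) = 2.562500, coefficient = 1
x_1 = 1.4583, f(x_1) = 3.126736, coefficient = 4
x_2 = 1.6667, f(x_2) = 3.777778, coefficient = 2
x_3 = 1.8750, f(x_3) = 4.515625, coefficient = 4
x_4 = 2.0833, f(x_4) = 5.340278, coefficient = 2
x_5 = 2.2917, f(x_5) = 6.251736, coefficient = 4
x_6 = 2.5000, f(x_6) = 7.250000, coefficient = 1

I ≈ (0.208333/3) × 83.625000 = 5.807292
Exact value: 5.807292
Error: 0.000000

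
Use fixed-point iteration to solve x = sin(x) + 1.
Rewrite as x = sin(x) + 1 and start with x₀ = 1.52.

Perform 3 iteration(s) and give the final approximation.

Equation: x = sin(x) + 1
Fixed-point form: x = sin(x) + 1
x₀ = 1.52

x_1 = g(1.520000) = 1.998710
x_2 = g(1.998710) = 1.909833
x_3 = g(1.909833) = 1.943075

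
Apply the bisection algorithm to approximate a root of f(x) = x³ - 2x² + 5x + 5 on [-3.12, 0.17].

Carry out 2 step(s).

f(x) = x³ - 2x² + 5x + 5
Initial interval: [-3.12, 0.17]

Iteration 1:
  c_1 = (-3.120000 + 0.170000)/2 = -1.475000
  f(c_1) = f(-1.475000) = -9.935297
  f(a) × f(c) ≥ 0, new interval: [-1.475000, 0.170000]
Iteration 2:
  c_2 = (-1.475000 + 0.170000)/2 = -0.652500
  f(c_2) = f(-0.652500) = 0.608182
  f(a) × f(c) < 0, new interval: [-1.475000, -0.652500]

After 2 iteration(s), the approximation is c_2 = -0.652500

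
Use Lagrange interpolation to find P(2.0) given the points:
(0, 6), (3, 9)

Lagrange interpolation formula:
P(x) = Σ yᵢ × Lᵢ(x)
where Lᵢ(x) = Π_{j≠i} (x - xⱼ)/(xᵢ - xⱼ)

L_0(2.0) = (2.0 - 3)/(0 - 3) = 0.333333
L_1(2.0) = (2.0 - 0)/(3 - 0) = 0.666667

P(2.0) = 6×L_0(2.0) + 9×L_1(2.0)
P(2.0) = 8.000000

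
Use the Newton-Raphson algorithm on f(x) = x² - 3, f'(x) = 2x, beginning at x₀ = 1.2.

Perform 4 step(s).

f(x) = x² - 3
f'(x) = 2x
x₀ = 1.2

Newton-Raphson formula: x_{n+1} = x_n - f(x_n)/f'(x_n)

Iteration 1:
  f(1.200000) = -1.560000
  f'(1.200000) = 2.400000
  x_1 = 1.200000 - (-1.560000)/2.400000 = 1.850000
Iteration 2:
  f(1.850000) = 0.422500
  f'(1.850000) = 3.700000
  x_2 = 1.850000 - 0.422500/3.700000 = 1.735811
Iteration 3:
  f(1.735811) = 0.013039
  f'(1.735811) = 3.471622
  x_3 = 1.735811 - 0.013039/3.471622 = 1.732055
Iteration 4:
  f(1.732055) = 0.000014
  f'(1.732055) = 3.464110
  x_4 = 1.732055 - 0.000014/3.464110 = 1.732051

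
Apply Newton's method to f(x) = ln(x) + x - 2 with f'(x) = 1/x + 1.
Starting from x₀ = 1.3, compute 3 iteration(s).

f(x) = ln(x) + x - 2
f'(x) = 1/x + 1
x₀ = 1.3

Newton-Raphson formula: x_{n+1} = x_n - f(x_n)/f'(x_n)

Iteration 1:
  f(1.300000) = -0.437636
  f'(1.300000) = 1.769231
  x_1 = 1.300000 - (-0.437636)/1.769231 = 1.547359
Iteration 2:
  f(1.547359) = -0.016091
  f'(1.547359) = 1.646262
  x_2 = 1.547359 - (-0.016091)/1.646262 = 1.557134
Iteration 3:
  f(1.557134) = -0.000020
  f'(1.557134) = 1.642206
  x_3 = 1.557134 - (-0.000020)/1.642206 = 1.557146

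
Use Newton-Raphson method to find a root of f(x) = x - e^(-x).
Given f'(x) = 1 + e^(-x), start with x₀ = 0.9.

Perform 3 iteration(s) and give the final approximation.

f(x) = x - e^(-x)
f'(x) = 1 + e^(-x)
x₀ = 0.9

Newton-Raphson formula: x_{n+1} = x_n - f(x_n)/f'(x_n)

Iteration 1:
  f(0.900000) = 0.493430
  f'(0.900000) = 1.406570
  x_1 = 0.900000 - 0.493430/1.406570 = 0.549196
Iteration 2:
  f(0.549196) = -0.028218
  f'(0.549196) = 1.577414
  x_2 = 0.549196 - (-0.028218)/1.577414 = 0.567085
Iteration 3:
  f(0.567085) = -0.000092
  f'(0.567085) = 1.567177
  x_3 = 0.567085 - (-0.000092)/1.567177 = 0.567143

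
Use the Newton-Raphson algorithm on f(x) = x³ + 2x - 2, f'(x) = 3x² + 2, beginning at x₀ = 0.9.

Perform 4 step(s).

f(x) = x³ + 2x - 2
f'(x) = 3x² + 2
x₀ = 0.9

Newton-Raphson formula: x_{n+1} = x_n - f(x_n)/f'(x_n)

Iteration 1:
  f(0.900000) = 0.529000
  f'(0.900000) = 4.430000
  x_1 = 0.900000 - 0.529000/4.430000 = 0.780587
Iteration 2:
  f(0.780587) = 0.036798
  f'(0.780587) = 3.827948
  x_2 = 0.780587 - 0.036798/3.827948 = 0.770974
Iteration 3:
  f(0.770974) = 0.000216
  f'(0.770974) = 3.783203
  x_3 = 0.770974 - 0.000216/3.783203 = 0.770917
Iteration 4:
  f(0.770917) = 0.000000
  f'(0.770917) = 3.782939
  x_4 = 0.770917 - 0.000000/3.782939 = 0.770917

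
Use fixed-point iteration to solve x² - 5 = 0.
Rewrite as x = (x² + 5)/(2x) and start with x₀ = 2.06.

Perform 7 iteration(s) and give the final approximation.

Equation: x² - 5 = 0
Fixed-point form: x = (x² + 5)/(2x)
x₀ = 2.06

x_1 = g(2.060000) = 2.243592
x_2 = g(2.243592) = 2.236081
x_3 = g(2.236081) = 2.236068
x_4 = g(2.236068) = 2.236068
x_5 = g(2.236068) = 2.236068
x_6 = g(2.236068) = 2.236068
x_7 = g(2.236068) = 2.236068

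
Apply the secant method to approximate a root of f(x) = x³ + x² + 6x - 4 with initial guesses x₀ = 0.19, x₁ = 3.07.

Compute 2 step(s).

f(x) = x³ + x² + 6x - 4
x₀ = 0.19, x₁ = 3.07

Secant formula: x_{n+1} = x_n - f(x_n)(x_n - x_{n-1})/(f(x_n) - f(x_{n-1}))

Iteration 1:
  f(0.190000) = -2.817041
  f(3.070000) = 52.779343
  x_2 = 3.070000 - 52.779343×(3.070000 - 0.190000)/(52.779343 - (-2.817041))
       = 0.335928
Iteration 2:
  f(3.070000) = 52.779343
  f(0.335928) = -1.833675
  x_3 = 0.335928 - (-1.833675)×(0.335928 - 3.070000)/(-1.833675 - 52.779343)
       = 0.427727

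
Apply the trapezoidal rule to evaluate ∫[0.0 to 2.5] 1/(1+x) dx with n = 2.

f(x) = 1/(1+x)
a = 0.0, b = 2.5, n = 2
h = (b - a)/n = 1.250000

Trapezoidal rule: (h/2)[f(x₀) + 2f(x₁) + 2f(x₂) + ... + f(xₙ)]

x_0 = 0.0000, f(x_0) = 1.000000, coefficient = 1
x_1 = 1.2500, f(x_1) = 0.444444, coefficient = 2
x_2 = 2.5000, f(x_2) = 0.285714, coefficient = 1

I ≈ (1.250000/2) × 2.174603 = 1.359127
Exact value: 1.252763
Error: 0.106364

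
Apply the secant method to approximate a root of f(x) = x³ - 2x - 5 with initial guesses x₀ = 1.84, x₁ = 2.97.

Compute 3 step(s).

f(x) = x³ - 2x - 5
x₀ = 1.84, x₁ = 2.97

Secant formula: x_{n+1} = x_n - f(x_n)(x_n - x_{n-1})/(f(x_n) - f(x_{n-1}))

Iteration 1:
  f(1.840000) = -2.450496
  f(2.970000) = 15.258073
  x_2 = 2.970000 - 15.258073×(2.970000 - 1.840000)/(15.258073 - (-2.450496))
       = 1.996368
Iteration 2:
  f(2.970000) = 15.258073
  f(1.996368) = -1.036237
  x_3 = 1.996368 - (-1.036237)×(1.996368 - 2.970000)/(-1.036237 - 15.258073)
       = 2.058287
Iteration 3:
  f(1.996368) = -1.036237
  f(2.058287) = -0.396553
  x_4 = 2.058287 - (-0.396553)×(2.058287 - 1.996368)/(-0.396553 - (-1.036237))
       = 2.096671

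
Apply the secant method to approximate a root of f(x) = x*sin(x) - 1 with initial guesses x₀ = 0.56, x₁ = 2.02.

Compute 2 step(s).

f(x) = x*sin(x) - 1
x₀ = 0.56, x₁ = 2.02

Secant formula: x_{n+1} = x_n - f(x_n)(x_n - x_{n-1})/(f(x_n) - f(x_{n-1}))

Iteration 1:
  f(0.560000) = -0.702536
  f(2.020000) = 0.819602
  x_2 = 2.020000 - 0.819602×(2.020000 - 0.560000)/(0.819602 - (-0.702536))
       = 1.233856
Iteration 2:
  f(2.020000) = 0.819602
  f(1.233856) = 0.164477
  x_3 = 1.233856 - 0.164477×(1.233856 - 2.020000)/(0.164477 - 0.819602)
       = 1.036485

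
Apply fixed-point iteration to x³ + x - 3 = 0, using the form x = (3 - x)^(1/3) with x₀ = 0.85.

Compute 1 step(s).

Equation: x³ + x - 3 = 0
Fixed-point form: x = (3 - x)^(1/3)
x₀ = 0.85

x_1 = g(0.850000) = 1.290663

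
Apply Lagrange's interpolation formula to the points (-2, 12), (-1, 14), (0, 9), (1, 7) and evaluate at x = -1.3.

Lagrange interpolation formula:
P(x) = Σ yᵢ × Lᵢ(x)
where Lᵢ(x) = Π_{j≠i} (x - xⱼ)/(xᵢ - xⱼ)

L_0(-1.3) = (-1.3 - (-1))/(-2 - (-1)) × (-1.3 - 0)/(-2 - 0) × (-1.3 - 1)/(-2 - 1) = 0.149500
L_1(-1.3) = (-1.3 - (-2))/(-1 - (-2)) × (-1.3 - 0)/(-1 - 0) × (-1.3 - 1)/(-1 - 1) = 1.046500
L_2(-1.3) = (-1.3 - (-2))/(0 - (-2)) × (-1.3 - (-1))/(0 - (-1)) × (-1.3 - 1)/(0 - 1) = -0.241500
L_3(-1.3) = (-1.3 - (-2))/(1 - (-2)) × (-1.3 - (-1))/(1 - (-1)) × (-1.3 - 0)/(1 - 0) = 0.045500

P(-1.3) = 12×L_0(-1.3) + 14×L_1(-1.3) + 9×L_2(-1.3) + 7×L_3(-1.3)
P(-1.3) = 14.590000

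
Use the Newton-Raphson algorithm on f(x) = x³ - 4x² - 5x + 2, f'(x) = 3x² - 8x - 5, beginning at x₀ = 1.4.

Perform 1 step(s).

f(x) = x³ - 4x² - 5x + 2
f'(x) = 3x² - 8x - 5
x₀ = 1.4

Newton-Raphson formula: x_{n+1} = x_n - f(x_n)/f'(x_n)

Iteration 1:
  f(1.400000) = -10.096000
  f'(1.400000) = -10.320000
  x_1 = 1.400000 - (-10.096000)/(-10.320000) = 0.421705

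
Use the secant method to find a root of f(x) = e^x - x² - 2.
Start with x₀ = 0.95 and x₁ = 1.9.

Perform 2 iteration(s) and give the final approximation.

f(x) = e^x - x² - 2
x₀ = 0.95, x₁ = 1.9

Secant formula: x_{n+1} = x_n - f(x_n)(x_n - x_{n-1})/(f(x_n) - f(x_{n-1}))

Iteration 1:
  f(0.950000) = -0.316790
  f(1.900000) = 1.075894
  x_2 = 1.900000 - 1.075894×(1.900000 - 0.950000)/(1.075894 - (-0.316790))
       = 1.166094
Iteration 2:
  f(1.900000) = 1.075894
  f(1.166094) = -0.150343
  x_3 = 1.166094 - (-0.150343)×(1.166094 - 1.900000)/(-0.150343 - 1.075894)
       = 1.256075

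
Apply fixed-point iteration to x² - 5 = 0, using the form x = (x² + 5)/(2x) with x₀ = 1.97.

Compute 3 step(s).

Equation: x² - 5 = 0
Fixed-point form: x = (x² + 5)/(2x)
x₀ = 1.97

x_1 = g(1.970000) = 2.254036
x_2 = g(2.254036) = 2.236140
x_3 = g(2.236140) = 2.236068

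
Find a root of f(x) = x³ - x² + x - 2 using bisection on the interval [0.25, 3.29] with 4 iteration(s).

f(x) = x³ - x² + x - 2
Initial interval: [0.25, 3.29]

Iteration 1:
  c_1 = (0.250000 + 3.290000)/2 = 1.770000
  f(c_1) = f(1.770000) = 2.182333
  f(a) × f(c) < 0, new interval: [0.250000, 1.770000]
Iteration 2:
  c_2 = (0.250000 + 1.770000)/2 = 1.010000
  f(c_2) = f(1.010000) = -0.979799
  f(a) × f(c) ≥ 0, new interval: [1.010000, 1.770000]
Iteration 3:
  c_3 = (1.010000 + 1.770000)/2 = 1.390000
  f(c_3) = f(1.390000) = 0.143519
  f(a) × f(c) < 0, new interval: [1.010000, 1.390000]
Iteration 4:
  c_4 = (1.010000 + 1.390000)/2 = 1.200000
  f(c_4) = f(1.200000) = -0.512000
  f(a) × f(c) ≥ 0, new interval: [1.200000, 1.390000]

After 4 iteration(s), the approximation is c_4 = 1.200000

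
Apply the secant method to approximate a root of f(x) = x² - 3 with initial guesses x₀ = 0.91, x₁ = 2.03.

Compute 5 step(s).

f(x) = x² - 3
x₀ = 0.91, x₁ = 2.03

Secant formula: x_{n+1} = x_n - f(x_n)(x_n - x_{n-1})/(f(x_n) - f(x_{n-1}))

Iteration 1:
  f(0.910000) = -2.171900
  f(2.030000) = 1.120900
  x_2 = 2.030000 - 1.120900×(2.030000 - 0.910000)/(1.120900 - (-2.171900))
       = 1.648741
Iteration 2:
  f(2.030000) = 1.120900
  f(1.648741) = -0.281651
  x_3 = 1.648741 - (-0.281651)×(1.648741 - 2.030000)/(-0.281651 - 1.120900)
       = 1.725303
Iteration 3:
  f(1.648741) = -0.281651
  f(1.725303) = -0.023328
  x_4 = 1.725303 - (-0.023328)×(1.725303 - 1.648741)/(-0.023328 - (-0.281651))
       = 1.732217
Iteration 4:
  f(1.725303) = -0.023328
  f(1.732217) = 0.000577
  x_5 = 1.732217 - 0.000577×(1.732217 - 1.725303)/(0.000577 - (-0.023328))
       = 1.732050
Iteration 5:
  f(1.732217) = 0.000577
  f(1.732050) = -0.000001
  x_6 = 1.732050 - (-0.000001)×(1.732050 - 1.732217)/(-0.000001 - 0.000577)
       = 1.732051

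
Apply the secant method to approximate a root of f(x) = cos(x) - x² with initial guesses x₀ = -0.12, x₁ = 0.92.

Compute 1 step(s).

f(x) = cos(x) - x²
x₀ = -0.12, x₁ = 0.92

Secant formula: x_{n+1} = x_n - f(x_n)(x_n - x_{n-1})/(f(x_n) - f(x_{n-1}))

Iteration 1:
  f(-0.120000) = 0.978409
  f(0.920000) = -0.240580
  x_2 = 0.920000 - (-0.240580)×(0.920000 - (-0.120000))/(-0.240580 - 0.978409)
       = 0.714745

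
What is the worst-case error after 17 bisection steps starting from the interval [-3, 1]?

Bisection error bound: |error| ≤ (b-a)/2^n
|error| ≤ (1 - (-3))/2^17 = 4/2^17
|error| ≤ 0.0000305176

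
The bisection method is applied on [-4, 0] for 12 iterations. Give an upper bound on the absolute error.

Bisection error bound: |error| ≤ (b-a)/2^n
|error| ≤ (0 - (-4))/2^12 = 4/2^12
|error| ≤ 0.0009765625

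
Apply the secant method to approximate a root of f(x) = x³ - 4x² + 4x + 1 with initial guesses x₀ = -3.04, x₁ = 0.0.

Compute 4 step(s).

f(x) = x³ - 4x² + 4x + 1
x₀ = -3.04, x₁ = 0.0

Secant formula: x_{n+1} = x_n - f(x_n)(x_n - x_{n-1})/(f(x_n) - f(x_{n-1}))

Iteration 1:
  f(-3.040000) = -76.220864
  f(0.000000) = 1.000000
  x_2 = 0.000000 - 1.000000×(0.000000 - (-3.040000))/(1.000000 - (-76.220864))
       = -0.039368
Iteration 2:
  f(0.000000) = 1.000000
  f(-0.039368) = 0.836269
  x_3 = -0.039368 - 0.836269×(-0.039368 - 0.000000)/(0.836269 - 1.000000)
       = -0.240441
Iteration 3:
  f(-0.039368) = 0.836269
  f(-0.240441) = -0.206913
  x_4 = -0.240441 - (-0.206913)×(-0.240441 - (-0.039368))/(-0.206913 - 0.836269)
       = -0.200559
Iteration 4:
  f(-0.240441) = -0.206913
  f(-0.200559) = 0.028803
  x_5 = -0.200559 - 0.028803×(-0.200559 - (-0.240441))/(0.028803 - (-0.206913))
       = -0.205432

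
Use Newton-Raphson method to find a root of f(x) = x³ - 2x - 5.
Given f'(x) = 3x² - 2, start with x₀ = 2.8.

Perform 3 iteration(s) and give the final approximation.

f(x) = x³ - 2x - 5
f'(x) = 3x² - 2
x₀ = 2.8

Newton-Raphson formula: x_{n+1} = x_n - f(x_n)/f'(x_n)

Iteration 1:
  f(2.800000) = 11.352000
  f'(2.800000) = 21.520000
  x_1 = 2.800000 - 11.352000/21.520000 = 2.272491
Iteration 2:
  f(2.272491) = 2.190647
  f'(2.272491) = 13.492642
  x_2 = 2.272491 - 2.190647/13.492642 = 2.110132
Iteration 3:
  f(2.110132) = 0.175431
  f'(2.110132) = 11.357972
  x_3 = 2.110132 - 0.175431/11.357972 = 2.094686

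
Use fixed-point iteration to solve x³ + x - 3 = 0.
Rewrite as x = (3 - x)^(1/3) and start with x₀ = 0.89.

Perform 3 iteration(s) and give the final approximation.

Equation: x³ + x - 3 = 0
Fixed-point form: x = (3 - x)^(1/3)
x₀ = 0.89

x_1 = g(0.890000) = 1.282609
x_2 = g(1.282609) = 1.197539
x_3 = g(1.197539) = 1.216994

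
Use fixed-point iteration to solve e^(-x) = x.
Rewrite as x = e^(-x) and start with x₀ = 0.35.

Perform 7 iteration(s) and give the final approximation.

Equation: e^(-x) = x
Fixed-point form: x = e^(-x)
x₀ = 0.35

x_1 = g(0.350000) = 0.704688
x_2 = g(0.704688) = 0.494263
x_3 = g(0.494263) = 0.610020
x_4 = g(0.610020) = 0.543340
x_5 = g(0.543340) = 0.580805
x_6 = g(0.580805) = 0.559448
x_7 = g(0.559448) = 0.571525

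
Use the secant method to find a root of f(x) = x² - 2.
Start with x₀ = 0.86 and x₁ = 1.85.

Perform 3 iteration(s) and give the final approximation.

f(x) = x² - 2
x₀ = 0.86, x₁ = 1.85

Secant formula: x_{n+1} = x_n - f(x_n)(x_n - x_{n-1})/(f(x_n) - f(x_{n-1}))

Iteration 1:
  f(0.860000) = -1.260400
  f(1.850000) = 1.422500
  x_2 = 1.850000 - 1.422500×(1.850000 - 0.860000)/(1.422500 - (-1.260400))
       = 1.325092
Iteration 2:
  f(1.850000) = 1.422500
  f(1.325092) = -0.244131
  x_3 = 1.325092 - (-0.244131)×(1.325092 - 1.850000)/(-0.244131 - 1.422500)
       = 1.401982
Iteration 3:
  f(1.325092) = -0.244131
  f(1.401982) = -0.034448
  x_4 = 1.401982 - (-0.034448)×(1.401982 - 1.325092)/(-0.034448 - (-0.244131))
       = 1.414613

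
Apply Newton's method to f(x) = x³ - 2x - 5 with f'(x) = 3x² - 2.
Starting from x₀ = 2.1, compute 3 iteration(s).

f(x) = x³ - 2x - 5
f'(x) = 3x² - 2
x₀ = 2.1

Newton-Raphson formula: x_{n+1} = x_n - f(x_n)/f'(x_n)

Iteration 1:
  f(2.100000) = 0.061000
  f'(2.100000) = 11.230000
  x_1 = 2.100000 - 0.061000/11.230000 = 2.094568
Iteration 2:
  f(2.094568) = 0.000186
  f'(2.094568) = 11.161647
  x_2 = 2.094568 - 0.000186/11.161647 = 2.094551
Iteration 3:
  f(2.094551) = 0.000000
  f'(2.094551) = 11.161438
  x_3 = 2.094551 - 0.000000/11.161438 = 2.094551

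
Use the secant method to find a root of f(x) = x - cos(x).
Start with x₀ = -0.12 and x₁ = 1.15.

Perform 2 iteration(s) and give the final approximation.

f(x) = x - cos(x)
x₀ = -0.12, x₁ = 1.15

Secant formula: x_{n+1} = x_n - f(x_n)(x_n - x_{n-1})/(f(x_n) - f(x_{n-1}))

Iteration 1:
  f(-0.120000) = -1.112809
  f(1.150000) = 0.741513
  x_2 = 1.150000 - 0.741513×(1.150000 - (-0.120000))/(0.741513 - (-1.112809))
       = 0.642148
Iteration 2:
  f(1.150000) = 0.741513
  f(0.642148) = -0.158663
  x_3 = 0.642148 - (-0.158663)×(0.642148 - 1.150000)/(-0.158663 - 0.741513)
       = 0.731661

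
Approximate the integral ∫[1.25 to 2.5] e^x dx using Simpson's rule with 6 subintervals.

f(x) = e^x
a = 1.25, b = 2.5, n = 6
h = (b - a)/n = 0.208333

Simpson's rule: (h/3)[f(x₀) + 4f(x₁) + 2f(x₂) + ... + f(xₙ)]

x_0 = 1.2500, f(x_0) = 3.490343, coefficient = 1
x_1 = 1.4583, f(x_1) = 4.298789, coefficient = 4
x_2 = 1.6667, f(x_2) = 5.294490, coefficient = 2
x_3 = 1.8750, f(x_3) = 6.520819, coefficient = 4
x_4 = 2.0833, f(x_4) = 8.031195, coefficient = 2
x_5 = 2.2917, f(x_5) = 9.891410, coefficient = 4
x_6 = 2.5000, f(x_6) = 12.182494, coefficient = 1

I ≈ (0.208333/3) × 125.168278 = 8.692242
Exact value: 8.692151
Error: 0.000091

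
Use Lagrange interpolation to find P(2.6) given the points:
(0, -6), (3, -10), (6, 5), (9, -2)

Lagrange interpolation formula:
P(x) = Σ yᵢ × Lᵢ(x)
where Lᵢ(x) = Π_{j≠i} (x - xⱼ)/(xᵢ - xⱼ)

L_0(2.6) = (2.6 - 3)/(0 - 3) × (2.6 - 6)/(0 - 6) × (2.6 - 9)/(0 - 9) = 0.053728
L_1(2.6) = (2.6 - 0)/(3 - 0) × (2.6 - 6)/(3 - 6) × (2.6 - 9)/(3 - 9) = 1.047704
L_2(2.6) = (2.6 - 0)/(6 - 0) × (2.6 - 3)/(6 - 3) × (2.6 - 9)/(6 - 9) = -0.123259
L_3(2.6) = (2.6 - 0)/(9 - 0) × (2.6 - 3)/(9 - 3) × (2.6 - 6)/(9 - 6) = 0.021827

P(2.6) = (-6)×L_0(2.6) + (-10)×L_1(2.6) + 5×L_2(2.6) + (-2)×L_3(2.6)
P(2.6) = -11.459358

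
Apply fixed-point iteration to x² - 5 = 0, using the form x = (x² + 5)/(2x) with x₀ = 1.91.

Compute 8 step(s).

Equation: x² - 5 = 0
Fixed-point form: x = (x² + 5)/(2x)
x₀ = 1.91

x_1 = g(1.910000) = 2.263901
x_2 = g(2.263901) = 2.236239
x_3 = g(2.236239) = 2.236068
x_4 = g(2.236068) = 2.236068
x_5 = g(2.236068) = 2.236068
x_6 = g(2.236068) = 2.236068
x_7 = g(2.236068) = 2.236068
x_8 = g(2.236068) = 2.236068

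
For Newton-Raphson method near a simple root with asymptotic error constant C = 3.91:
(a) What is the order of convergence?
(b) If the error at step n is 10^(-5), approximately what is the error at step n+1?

(a) Newton-Raphson has quadratic (order 2) convergence near simple roots.
    This means |e_{n+1}| ≈ C|e_n|².

(b) With |e_n| = 10^(-5) and C = 3.91:
    |e_{n+1}| ≈ 3.91 × (10^(-5))² = 3.91 × 10^(-10)

(a) 2 (quadratic); (b) |e_{n+1}| ≈ 3.910e-10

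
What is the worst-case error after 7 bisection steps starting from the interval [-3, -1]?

Bisection error bound: |error| ≤ (b-a)/2^n
|error| ≤ (-1 - (-3))/2^7 = 2/2^7
|error| ≤ 0.0156250000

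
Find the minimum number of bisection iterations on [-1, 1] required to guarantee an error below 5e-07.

We need (b-a)/2^n ≤ 5e-07
(1 - (-1))/2^n ≤ 5e-07
2/2^n ≤ 5e-07
2^n ≥ 4000000
n ≥ log₂(4000000) = 21.93
n ≥ 22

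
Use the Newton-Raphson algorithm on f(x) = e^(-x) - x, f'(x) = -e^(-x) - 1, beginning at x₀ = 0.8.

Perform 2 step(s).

f(x) = e^(-x) - x
f'(x) = -e^(-x) - 1
x₀ = 0.8

Newton-Raphson formula: x_{n+1} = x_n - f(x_n)/f'(x_n)

Iteration 1:
  f(0.800000) = -0.350671
  f'(0.800000) = -1.449329
  x_1 = 0.800000 - (-0.350671)/(-1.449329) = 0.558046
Iteration 2:
  f(0.558046) = 0.014280
  f'(0.558046) = -1.572326
  x_2 = 0.558046 - 0.014280/(-1.572326) = 0.567128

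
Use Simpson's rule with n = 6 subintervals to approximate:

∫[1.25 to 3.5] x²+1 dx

f(x) = x²+1
a = 1.25, b = 3.5, n = 6
h = (b - a)/n = 0.375000

Simpson's rule: (h/3)[f(x₀) + 4f(x₁) + 2f(x₂) + ... + f(xₙ)]

x_0 = 1.2500, f(x_0) = 2.562500, coefficient = 1
x_1 = 1.6250, f(x_1) = 3.640625, coefficient = 4
x_2 = 2.0000, f(x_2) = 5.000000, coefficient = 2
x_3 = 2.3750, f(x_3) = 6.640625, coefficient = 4
x_4 = 2.7500, f(x_4) = 8.562500, coefficient = 2
x_5 = 3.1250, f(x_5) = 10.765625, coefficient = 4
x_6 = 3.5000, f(x_6) = 13.250000, coefficient = 1

I ≈ (0.375000/3) × 127.125000 = 15.890625
Exact value: 15.890625
Error: 0.000000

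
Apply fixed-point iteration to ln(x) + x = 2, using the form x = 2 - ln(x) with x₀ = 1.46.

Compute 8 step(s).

Equation: ln(x) + x = 2
Fixed-point form: x = 2 - ln(x)
x₀ = 1.46

x_1 = g(1.460000) = 1.621564
x_2 = g(1.621564) = 1.516609
x_3 = g(1.516609) = 1.583523
x_4 = g(1.583523) = 1.540348
x_5 = g(1.540348) = 1.567992
x_6 = g(1.567992) = 1.550204
x_7 = g(1.550204) = 1.561613
x_8 = g(1.561613) = 1.554281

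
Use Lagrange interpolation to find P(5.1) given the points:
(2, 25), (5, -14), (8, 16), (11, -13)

Lagrange interpolation formula:
P(x) = Σ yᵢ × Lᵢ(x)
where Lᵢ(x) = Π_{j≠i} (x - xⱼ)/(xᵢ - xⱼ)

L_0(5.1) = (5.1 - 5)/(2 - 5) × (5.1 - 8)/(2 - 8) × (5.1 - 11)/(2 - 11) = -0.010562
L_1(5.1) = (5.1 - 2)/(5 - 2) × (5.1 - 8)/(5 - 8) × (5.1 - 11)/(5 - 11) = 0.982241
L_2(5.1) = (5.1 - 2)/(8 - 2) × (5.1 - 5)/(8 - 5) × (5.1 - 11)/(8 - 11) = 0.033870
L_3(5.1) = (5.1 - 2)/(11 - 2) × (5.1 - 5)/(11 - 5) × (5.1 - 8)/(11 - 8) = -0.005549

P(5.1) = 25×L_0(5.1) + (-14)×L_1(5.1) + 16×L_2(5.1) + (-13)×L_3(5.1)
P(5.1) = -13.401346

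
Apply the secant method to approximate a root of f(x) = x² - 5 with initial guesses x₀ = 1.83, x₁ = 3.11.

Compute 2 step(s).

f(x) = x² - 5
x₀ = 1.83, x₁ = 3.11

Secant formula: x_{n+1} = x_n - f(x_n)(x_n - x_{n-1})/(f(x_n) - f(x_{n-1}))

Iteration 1:
  f(1.830000) = -1.651100
  f(3.110000) = 4.672100
  x_2 = 3.110000 - 4.672100×(3.110000 - 1.830000)/(4.672100 - (-1.651100))
       = 2.164231
Iteration 2:
  f(3.110000) = 4.672100
  f(2.164231) = -0.316105
  x_3 = 2.164231 - (-0.316105)×(2.164231 - 3.110000)/(-0.316105 - 4.672100)
       = 2.224165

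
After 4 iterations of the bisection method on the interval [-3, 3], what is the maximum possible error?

Bisection error bound: |error| ≤ (b-a)/2^n
|error| ≤ (3 - (-3))/2^4 = 6/2^4
|error| ≤ 0.3750000000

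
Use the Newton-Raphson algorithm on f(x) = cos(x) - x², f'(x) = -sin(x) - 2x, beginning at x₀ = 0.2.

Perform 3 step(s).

f(x) = cos(x) - x²
f'(x) = -sin(x) - 2x
x₀ = 0.2

Newton-Raphson formula: x_{n+1} = x_n - f(x_n)/f'(x_n)

Iteration 1:
  f(0.200000) = 0.940067
  f'(0.200000) = -0.598669
  x_1 = 0.200000 - 0.940067/(-0.598669) = 1.770260
Iteration 2:
  f(1.770260) = -3.331965
  f'(1.770260) = -4.520693
  x_2 = 1.770260 - (-3.331965)/(-4.520693) = 1.033213
Iteration 3:
  f(1.033213) = -0.555467
  f'(1.033213) = -2.925374
  x_3 = 1.033213 - (-0.555467)/(-2.925374) = 0.843334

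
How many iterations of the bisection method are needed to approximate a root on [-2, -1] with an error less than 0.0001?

We need (b-a)/2^n ≤ 0.0001
(-1 - (-2))/2^n ≤ 0.0001
1/2^n ≤ 0.0001
2^n ≥ 10000
n ≥ log₂(10000) = 13.29
n ≥ 14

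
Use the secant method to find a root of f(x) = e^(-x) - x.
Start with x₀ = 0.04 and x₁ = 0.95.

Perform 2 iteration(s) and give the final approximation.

f(x) = e^(-x) - x
x₀ = 0.04, x₁ = 0.95

Secant formula: x_{n+1} = x_n - f(x_n)(x_n - x_{n-1})/(f(x_n) - f(x_{n-1}))

Iteration 1:
  f(0.040000) = 0.920789
  f(0.950000) = -0.563259
  x_2 = 0.950000 - (-0.563259)×(0.950000 - 0.040000)/(-0.563259 - 0.920789)
       = 0.604617
Iteration 2:
  f(0.950000) = -0.563259
  f(0.604617) = -0.058333
  x_3 = 0.604617 - (-0.058333)×(0.604617 - 0.950000)/(-0.058333 - (-0.563259))
       = 0.564715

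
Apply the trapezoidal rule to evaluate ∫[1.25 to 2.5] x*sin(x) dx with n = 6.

f(x) = x*sin(x)
a = 1.25, b = 2.5, n = 6
h = (b - a)/n = 0.208333

Trapezoidal rule: (h/2)[f(x₀) + 2f(x₁) + 2f(x₂) + ... + f(xₙ)]

x_0 = 1.2500, f(x_0) = 1.186231, coefficient = 1
x_1 = 1.4583, f(x_1) = 1.449121, coefficient = 2
x_2 = 1.6667, f(x_2) = 1.659013, coefficient = 2
x_3 = 1.8750, f(x_3) = 1.788911, coefficient = 2
x_4 = 2.0833, f(x_4) = 1.815632, coefficient = 2
x_5 = 2.2917, f(x_5) = 1.721572, coefficient = 2
x_6 = 2.5000, f(x_6) = 1.496180, coefficient = 1

I ≈ (0.208333/2) × 19.550908 = 2.036553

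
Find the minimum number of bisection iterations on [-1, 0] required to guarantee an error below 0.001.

We need (b-a)/2^n ≤ 0.001
(0 - (-1))/2^n ≤ 0.001
1/2^n ≤ 0.001
2^n ≥ 1000
n ≥ log₂(1000) = 9.97
n ≥ 10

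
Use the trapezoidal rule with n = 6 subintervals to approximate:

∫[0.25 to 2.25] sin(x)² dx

f(x) = sin(x)²
a = 0.25, b = 2.25, n = 6
h = (b - a)/n = 0.333333

Trapezoidal rule: (h/2)[f(x₀) + 2f(x₁) + 2f(x₂) + ... + f(xₙ)]

x_0 = 0.2500, f(x_0) = 0.061209, coefficient = 1
x_1 = 0.5833, f(x_1) = 0.303391, coefficient = 2
x_2 = 0.9167, f(x_2) = 0.629766, coefficient = 2
x_3 = 1.2500, f(x_3) = 0.900572, coefficient = 2
x_4 = 1.5833, f(x_4) = 0.999843, coefficient = 2
x_5 = 1.9167, f(x_5) = 0.885068, coefficient = 2
x_6 = 2.2500, f(x_6) = 0.605398, coefficient = 1

I ≈ (0.333333/2) × 8.103886 = 1.350648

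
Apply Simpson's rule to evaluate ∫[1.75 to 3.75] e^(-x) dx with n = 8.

f(x) = e^(-x)
a = 1.75, b = 3.75, n = 8
h = (b - a)/n = 0.250000

Simpson's rule: (h/3)[f(x₀) + 4f(x₁) + 2f(x₂) + ... + f(xₙ)]

x_0 = 1.7500, f(x_0) = 0.173774, coefficient = 1
x_1 = 2.0000, f(x_1) = 0.135335, coefficient = 4
x_2 = 2.2500, f(x_2) = 0.105399, coefficient = 2
x_3 = 2.5000, f(x_3) = 0.082085, coefficient = 4
x_4 = 2.7500, f(x_4) = 0.063928, coefficient = 2
x_5 = 3.0000, f(x_5) = 0.049787, coefficient = 4
x_6 = 3.2500, f(x_6) = 0.038774, coefficient = 2
x_7 = 3.5000, f(x_7) = 0.030197, coefficient = 4
x_8 = 3.7500, f(x_8) = 0.023518, coefficient = 1

I ≈ (0.250000/3) × 1.803113 = 0.150259
Exact value: 0.150256
Error: 0.000003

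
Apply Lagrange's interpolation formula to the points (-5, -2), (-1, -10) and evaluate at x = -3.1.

Lagrange interpolation formula:
P(x) = Σ yᵢ × Lᵢ(x)
where Lᵢ(x) = Π_{j≠i} (x - xⱼ)/(xᵢ - xⱼ)

L_0(-3.1) = (-3.1 - (-1))/(-5 - (-1)) = 0.525000
L_1(-3.1) = (-3.1 - (-5))/(-1 - (-5)) = 0.475000

P(-3.1) = (-2)×L_0(-3.1) + (-10)×L_1(-3.1)
P(-3.1) = -5.800000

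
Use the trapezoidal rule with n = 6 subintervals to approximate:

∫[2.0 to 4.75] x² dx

f(x) = x²
a = 2.0, b = 4.75, n = 6
h = (b - a)/n = 0.458333

Trapezoidal rule: (h/2)[f(x₀) + 2f(x₁) + 2f(x₂) + ... + f(xₙ)]

x_0 = 2.0000, f(x_0) = 4.000000, coefficient = 1
x_1 = 2.4583, f(x_1) = 6.043403, coefficient = 2
x_2 = 2.9167, f(x_2) = 8.506944, coefficient = 2
x_3 = 3.3750, f(x_3) = 11.390625, coefficient = 2
x_4 = 3.8333, f(x_4) = 14.694444, coefficient = 2
x_5 = 4.2917, f(x_5) = 18.418403, coefficient = 2
x_6 = 4.7500, f(x_6) = 22.562500, coefficient = 1

I ≈ (0.458333/2) × 144.670139 = 33.153573
Exact value: 33.057292
Error: 0.096282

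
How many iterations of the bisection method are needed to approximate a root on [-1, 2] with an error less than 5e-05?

We need (b-a)/2^n ≤ 5e-05
(2 - (-1))/2^n ≤ 5e-05
3/2^n ≤ 5e-05
2^n ≥ 60000
n ≥ log₂(60000) = 15.87
n ≥ 16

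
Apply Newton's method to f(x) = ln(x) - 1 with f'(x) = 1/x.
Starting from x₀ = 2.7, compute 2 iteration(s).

f(x) = ln(x) - 1
f'(x) = 1/x
x₀ = 2.7

Newton-Raphson formula: x_{n+1} = x_n - f(x_n)/f'(x_n)

Iteration 1:
  f(2.700000) = -0.006748
  f'(2.700000) = 0.370370
  x_1 = 2.700000 - (-0.006748)/0.370370 = 2.718220
Iteration 2:
  f(2.718220) = -0.000023
  f'(2.718220) = 0.367888
  x_2 = 2.718220 - (-0.000023)/0.367888 = 2.718282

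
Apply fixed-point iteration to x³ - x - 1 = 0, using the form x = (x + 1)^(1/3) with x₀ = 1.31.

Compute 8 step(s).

Equation: x³ - x - 1 = 0
Fixed-point form: x = (x + 1)^(1/3)
x₀ = 1.31

x_1 = g(1.310000) = 1.321916
x_2 = g(1.321916) = 1.324186
x_3 = g(1.324186) = 1.324617
x_4 = g(1.324617) = 1.324699
x_5 = g(1.324699) = 1.324714
x_6 = g(1.324714) = 1.324717
x_7 = g(1.324717) = 1.324718
x_8 = g(1.324718) = 1.324718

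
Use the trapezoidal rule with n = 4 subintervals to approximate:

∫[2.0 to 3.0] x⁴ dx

f(x) = x⁴
a = 2.0, b = 3.0, n = 4
h = (b - a)/n = 0.250000

Trapezoidal rule: (h/2)[f(x₀) + 2f(x₁) + 2f(x₂) + ... + f(xₙ)]

x_0 = 2.0000, f(x_0) = 16.000000, coefficient = 1
x_1 = 2.2500, f(x_1) = 25.628906, coefficient = 2
x_2 = 2.5000, f(x_2) = 39.062500, coefficient = 2
x_3 = 2.7500, f(x_3) = 57.191406, coefficient = 2
x_4 = 3.0000, f(x_4) = 81.000000, coefficient = 1

I ≈ (0.250000/2) × 340.765625 = 42.595703
Exact value: 42.200000
Error: 0.395703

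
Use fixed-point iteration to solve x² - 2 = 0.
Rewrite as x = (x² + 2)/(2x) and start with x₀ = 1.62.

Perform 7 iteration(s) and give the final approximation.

Equation: x² - 2 = 0
Fixed-point form: x = (x² + 2)/(2x)
x₀ = 1.62

x_1 = g(1.620000) = 1.427284
x_2 = g(1.427284) = 1.414273
x_3 = g(1.414273) = 1.414214
x_4 = g(1.414214) = 1.414214
x_5 = g(1.414214) = 1.414214
x_6 = g(1.414214) = 1.414214
x_7 = g(1.414214) = 1.414214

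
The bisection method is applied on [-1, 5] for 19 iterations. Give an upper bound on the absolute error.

Bisection error bound: |error| ≤ (b-a)/2^n
|error| ≤ (5 - (-1))/2^19 = 6/2^19
|error| ≤ 0.0000114441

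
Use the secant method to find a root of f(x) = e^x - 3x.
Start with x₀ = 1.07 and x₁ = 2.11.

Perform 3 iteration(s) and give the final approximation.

f(x) = e^x - 3x
x₀ = 1.07, x₁ = 2.11

Secant formula: x_{n+1} = x_n - f(x_n)(x_n - x_{n-1})/(f(x_n) - f(x_{n-1}))

Iteration 1:
  f(1.070000) = -0.294621
  f(2.110000) = 1.918241
  x_2 = 2.110000 - 1.918241×(2.110000 - 1.070000)/(1.918241 - (-0.294621))
       = 1.208466
Iteration 2:
  f(2.110000) = 1.918241
  f(1.208466) = -0.277054
  x_3 = 1.208466 - (-0.277054)×(1.208466 - 2.110000)/(-0.277054 - 1.918241)
       = 1.322242
Iteration 3:
  f(1.208466) = -0.277054
  f(1.322242) = -0.214902
  x_4 = 1.322242 - (-0.214902)×(1.322242 - 1.208466)/(-0.214902 - (-0.277054))
       = 1.715649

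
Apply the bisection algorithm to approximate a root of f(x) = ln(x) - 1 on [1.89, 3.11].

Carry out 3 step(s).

f(x) = ln(x) - 1
Initial interval: [1.89, 3.11]

Iteration 1:
  c_1 = (1.890000 + 3.110000)/2 = 2.500000
  f(c_1) = f(2.500000) = -0.083709
  f(a) × f(c) ≥ 0, new interval: [2.500000, 3.110000]
Iteration 2:
  c_2 = (2.500000 + 3.110000)/2 = 2.805000
  f(c_2) = f(2.805000) = 0.031404
  f(a) × f(c) < 0, new interval: [2.500000, 2.805000]
Iteration 3:
  c_3 = (2.500000 + 2.805000)/2 = 2.652500
  f(c_3) = f(2.652500) = -0.024497
  f(a) × f(c) ≥ 0, new interval: [2.652500, 2.805000]

After 3 iteration(s), the approximation is c_3 = 2.652500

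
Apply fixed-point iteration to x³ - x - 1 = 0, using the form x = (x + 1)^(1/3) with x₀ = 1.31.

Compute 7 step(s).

Equation: x³ - x - 1 = 0
Fixed-point form: x = (x + 1)^(1/3)
x₀ = 1.31

x_1 = g(1.310000) = 1.321916
x_2 = g(1.321916) = 1.324186
x_3 = g(1.324186) = 1.324617
x_4 = g(1.324617) = 1.324699
x_5 = g(1.324699) = 1.324714
x_6 = g(1.324714) = 1.324717
x_7 = g(1.324717) = 1.324718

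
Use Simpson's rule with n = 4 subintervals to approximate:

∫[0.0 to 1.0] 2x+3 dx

f(x) = 2x+3
a = 0.0, b = 1.0, n = 4
h = (b - a)/n = 0.250000

Simpson's rule: (h/3)[f(x₀) + 4f(x₁) + 2f(x₂) + ... + f(xₙ)]

x_0 = 0.0000, f(x_0) = 3.000000, coefficient = 1
x_1 = 0.2500, f(x_1) = 3.500000, coefficient = 4
x_2 = 0.5000, f(x_2) = 4.000000, coefficient = 2
x_3 = 0.7500, f(x_3) = 4.500000, coefficient = 4
x_4 = 1.0000, f(x_4) = 5.000000, coefficient = 1

I ≈ (0.250000/3) × 48.000000 = 4.000000
Exact value: 4.000000
Error: 0.000000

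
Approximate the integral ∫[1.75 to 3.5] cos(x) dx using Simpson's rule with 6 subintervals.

f(x) = cos(x)
a = 1.75, b = 3.5, n = 6
h = (b - a)/n = 0.291667

Simpson's rule: (h/3)[f(x₀) + 4f(x₁) + 2f(x₂) + ... + f(xₙ)]

x_0 = 1.7500, f(x_0) = -0.178246, coefficient = 1
x_1 = 2.0417, f(x_1) = -0.453662, coefficient = 4
x_2 = 2.3333, f(x_2) = -0.690758, coefficient = 2
x_3 = 2.6250, f(x_3) = -0.869507, coefficient = 4
x_4 = 2.9167, f(x_4) = -0.974811, coefficient = 2
x_5 = 3.2083, f(x_5) = -0.997774, coefficient = 4
x_6 = 3.5000, f(x_6) = -0.936457, coefficient = 1

I ≈ (0.291667/3) × -13.729612 = -1.334823
Exact value: -1.334769
Error: 0.000054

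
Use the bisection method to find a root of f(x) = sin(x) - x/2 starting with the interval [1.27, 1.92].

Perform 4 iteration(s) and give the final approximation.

f(x) = sin(x) - x/2
Initial interval: [1.27, 1.92]

Iteration 1:
  c_1 = (1.270000 + 1.920000)/2 = 1.595000
  f(c_1) = f(1.595000) = 0.202207
  f(a) × f(c) ≥ 0, new interval: [1.595000, 1.920000]
Iteration 2:
  c_2 = (1.595000 + 1.920000)/2 = 1.757500
  f(c_2) = f(1.757500) = 0.103871
  f(a) × f(c) ≥ 0, new interval: [1.757500, 1.920000]
Iteration 3:
  c_3 = (1.757500 + 1.920000)/2 = 1.838750
  f(c_3) = f(1.838750) = 0.044940
  f(a) × f(c) ≥ 0, new interval: [1.838750, 1.920000]
Iteration 4:
  c_4 = (1.838750 + 1.920000)/2 = 1.879375
  f(c_4) = f(1.879375) = 0.013079
  f(a) × f(c) ≥ 0, new interval: [1.879375, 1.920000]

After 4 iteration(s), the approximation is c_4 = 1.879375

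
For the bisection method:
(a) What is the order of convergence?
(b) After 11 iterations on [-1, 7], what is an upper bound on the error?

(a) Bisection has linear (order 1) convergence; the error is halved each step.

(b) Error bound = (b-a)/2^n = (7 - (-1))/2^{11}
    = 8/2^{11}

(a) 1 (linear); (b) error ≤ 3.91e-03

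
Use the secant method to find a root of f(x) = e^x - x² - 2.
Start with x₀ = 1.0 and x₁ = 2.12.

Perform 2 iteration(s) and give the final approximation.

f(x) = e^x - x² - 2
x₀ = 1.0, x₁ = 2.12

Secant formula: x_{n+1} = x_n - f(x_n)(x_n - x_{n-1})/(f(x_n) - f(x_{n-1}))

Iteration 1:
  f(1.000000) = -0.281718
  f(2.120000) = 1.836737
  x_2 = 2.120000 - 1.836737×(2.120000 - 1.000000)/(1.836737 - (-0.281718))
       = 1.148941
Iteration 2:
  f(2.120000) = 1.836737
  f(1.148941) = -0.165215
  x_3 = 1.148941 - (-0.165215)×(1.148941 - 2.120000)/(-0.165215 - 1.836737)
       = 1.229080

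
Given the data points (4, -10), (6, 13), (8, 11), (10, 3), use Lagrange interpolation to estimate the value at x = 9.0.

Lagrange interpolation formula:
P(x) = Σ yᵢ × Lᵢ(x)
where Lᵢ(x) = Π_{j≠i} (x - xⱼ)/(xᵢ - xⱼ)

L_0(9.0) = (9.0 - 6)/(4 - 6) × (9.0 - 8)/(4 - 8) × (9.0 - 10)/(4 - 10) = 0.062500
L_1(9.0) = (9.0 - 4)/(6 - 4) × (9.0 - 8)/(6 - 8) × (9.0 - 10)/(6 - 10) = -0.312500
L_2(9.0) = (9.0 - 4)/(8 - 4) × (9.0 - 6)/(8 - 6) × (9.0 - 10)/(8 - 10) = 0.937500
L_3(9.0) = (9.0 - 4)/(10 - 4) × (9.0 - 6)/(10 - 6) × (9.0 - 8)/(10 - 8) = 0.312500

P(9.0) = (-10)×L_0(9.0) + 13×L_1(9.0) + 11×L_2(9.0) + 3×L_3(9.0)
P(9.0) = 6.562500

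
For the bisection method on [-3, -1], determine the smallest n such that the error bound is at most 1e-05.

We need (b-a)/2^n ≤ 1e-05
(-1 - (-3))/2^n ≤ 1e-05
2/2^n ≤ 1e-05
2^n ≥ 200000
n ≥ log₂(200000) = 17.61
n ≥ 18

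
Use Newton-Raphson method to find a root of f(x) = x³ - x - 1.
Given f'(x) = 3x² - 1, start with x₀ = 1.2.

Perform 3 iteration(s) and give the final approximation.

f(x) = x³ - x - 1
f'(x) = 3x² - 1
x₀ = 1.2

Newton-Raphson formula: x_{n+1} = x_n - f(x_n)/f'(x_n)

Iteration 1:
  f(1.200000) = -0.472000
  f'(1.200000) = 3.320000
  x_1 = 1.200000 - (-0.472000)/3.320000 = 1.342169
Iteration 2:
  f(1.342169) = 0.075636
  f'(1.342169) = 4.404250
  x_2 = 1.342169 - 0.075636/4.404250 = 1.324995
Iteration 3:
  f(1.324995) = 0.001182
  f'(1.324995) = 4.266837
  x_3 = 1.324995 - 0.001182/4.266837 = 1.324718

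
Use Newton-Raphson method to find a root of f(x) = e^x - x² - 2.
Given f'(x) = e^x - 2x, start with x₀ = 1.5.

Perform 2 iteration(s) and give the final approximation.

f(x) = e^x - x² - 2
f'(x) = e^x - 2x
x₀ = 1.5

Newton-Raphson formula: x_{n+1} = x_n - f(x_n)/f'(x_n)

Iteration 1:
  f(1.500000) = 0.231689
  f'(1.500000) = 1.481689
  x_1 = 1.500000 - 0.231689/1.481689 = 1.343632
Iteration 2:
  f(1.343632) = 0.027592
  f'(1.343632) = 1.145675
  x_2 = 1.343632 - 0.027592/1.145675 = 1.319548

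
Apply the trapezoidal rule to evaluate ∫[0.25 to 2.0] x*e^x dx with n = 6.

f(x) = x*e^x
a = 0.25, b = 2.0, n = 6
h = (b - a)/n = 0.291667

Trapezoidal rule: (h/2)[f(x₀) + 2f(x₁) + 2f(x₂) + ... + f(xₙ)]

x_0 = 0.2500, f(x_0) = 0.321006, coefficient = 1
x_1 = 0.5417, f(x_1) = 0.931054, coefficient = 2
x_2 = 0.8333, f(x_2) = 1.917480, coefficient = 2
x_3 = 1.1250, f(x_3) = 3.465244, coefficient = 2
x_4 = 1.4167, f(x_4) = 5.841417, coefficient = 2
x_5 = 1.7083, f(x_5) = 9.429580, coefficient = 2
x_6 = 2.0000, f(x_6) = 14.778112, coefficient = 1

I ≈ (0.291667/2) × 58.268668 = 8.497514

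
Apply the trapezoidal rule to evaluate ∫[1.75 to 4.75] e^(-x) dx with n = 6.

f(x) = e^(-x)
a = 1.75, b = 4.75, n = 6
h = (b - a)/n = 0.500000

Trapezoidal rule: (h/2)[f(x₀) + 2f(x₁) + 2f(x₂) + ... + f(xₙ)]

x_0 = 1.7500, f(x_0) = 0.173774, coefficient = 1
x_1 = 2.2500, f(x_1) = 0.105399, coefficient = 2
x_2 = 2.7500, f(x_2) = 0.063928, coefficient = 2
x_3 = 3.2500, f(x_3) = 0.038774, coefficient = 2
x_4 = 3.7500, f(x_4) = 0.023518, coefficient = 2
x_5 = 4.2500, f(x_5) = 0.014264, coefficient = 2
x_6 = 4.7500, f(x_6) = 0.008652, coefficient = 1

I ≈ (0.500000/2) × 0.674192 = 0.168548
Exact value: 0.165122
Error: 0.003426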